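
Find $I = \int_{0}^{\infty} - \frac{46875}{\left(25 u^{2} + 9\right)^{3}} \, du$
$- \frac{3125 \pi}{432}$

Begin with the known result
$$J(a) = \int_{0}^{\infty} - \frac{3}{a^{2} + u^{2}} \, du = - \frac{3 \pi}{2 a}.$$

Differentiating under the integral sign with respect to $a$,
$$\frac{dJ}{da} = \int_{0}^{\infty} \frac{6 a}{\left(a^{2} + u^{2}\right)^{2}} \, du = \frac{3 \pi}{2 a^{2}},$$
so $\int_{0}^{\infty} - \frac{3}{\left(a^{2} + u^{2}\right)^{2}} \, du = - \frac{3 \pi}{4 a^{3}}$.

Repeating — each differentiation of $1/(u^2+a^2)^j$ produces $-2ja/(u^2+a^2)^{j+1}$ — and dividing through by $-2ja$ at each step yields, after $2$ differentiations in total,
$$\int_{0}^{\infty} - \frac{3}{\left(a^{2} + u^{2}\right)^{3}} \, du = - \frac{9 \pi}{16 a^{5}}.$$

Setting $a = \frac{3}{5}$:
$$I = - \frac{3125 \pi}{432}.$$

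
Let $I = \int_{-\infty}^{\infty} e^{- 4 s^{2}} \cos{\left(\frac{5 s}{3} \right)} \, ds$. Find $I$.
$\frac{\sqrt{\pi}}{2 e^{\frac{25}{144}}}$

Define $I(b) = \int_{-\infty}^{\infty} e^{- 4 s^{2}} \cos{\left(b s \right)} \, ds$.

Differentiating under the integral sign,
$$I'(b) = \int_{-\infty}^{\infty} - s e^{- 4 s^{2}} \sin{\left(b s \right)} \, ds.$$

Integrate $\int_{-\infty}^{\infty} s \sin(b s)\, e^{- 4 s^{2}}\, ds$ by parts with $u = \sin(b s)$ and $dv = s\, e^{- 4 s^{2}}\, ds$, giving $v = - \frac{e^{- 4 s^{2}}}{8}$. The boundary term vanishes and
$$\int_{-\infty}^{\infty} s \sin(b s)\, e^{- 4 s^{2}}\, ds = \frac{b}{8} \int_{-\infty}^{\infty} \cos(b s)\, e^{- 4 s^{2}}\, ds,$$
so $I'(b) = - \frac{b}{8}\, I(b)$.

This is a separable first-order ODE; solving with the initial condition $I(0) = \int_{-\infty}^{\infty} e^{- 4 s^{2}}\,ds = \frac{\sqrt{\pi}}{2}$ gives
$$I(b) = \frac{\sqrt{\pi} e^{- \frac{b^{2}}{16}}}{2}.$$

Setting $b = \frac{5}{3}$:
$$I = \frac{\sqrt{\pi}}{2 e^{\frac{25}{144}}}.$$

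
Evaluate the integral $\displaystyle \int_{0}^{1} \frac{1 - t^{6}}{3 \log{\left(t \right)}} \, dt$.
$- \frac{\log{\left(7 \right)}}{3}$

Replace the exponent $6$ by a parameter $a$: let $I(a) = \int_{0}^{1} \frac{1 - t^{a}}{3 \log{\left(t \right)}} \, dt$.

Since $\dfrac{\partial}{\partial a}\,t^{a} = t^{a} \ln t$, the $\ln t$ in the denominator cancels and
$$\frac{dI}{da} = \int_{0}^{1} - \frac{1}{3} t^{a} \, dt = - \frac{1}{3} \left[\frac{t^{a+1}}{a+1}\right]_0^1 = - \frac{1}{3 a + 3}.$$

Integrating with respect to $a$ gives $I(a) = - \frac{\log{\left(a + 1 \right)}}{3} + C$.

At $a = 0$ the integrand is identically $0$, so $I(0) = 0$. The closed form gives $0$, hence $C = 0$.

Setting $a = 6$:
$$I = - \frac{\log{\left(7 \right)}}{3}.$$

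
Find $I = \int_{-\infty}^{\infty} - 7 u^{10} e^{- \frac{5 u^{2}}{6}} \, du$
$- \frac{321489 \sqrt{30} \sqrt{\pi}}{3125}$

Consider the simpler parametrised integral
$$J(a) = \int_{-\infty}^{\infty} - 7 e^{- a u^{2}} \, du = - \frac{7 \sqrt{\pi}}{\sqrt{a}}.$$

Differentiating under the integral sign brings down a factor of $(-u^2)$:
$$\frac{dJ}{da} = \int_{-\infty}^{\infty} 7 u^{2} e^{- a u^{2}} \, du = \frac{7 \sqrt{\pi}}{2 a^{\frac{3}{2}}}.$$

Repeating $5$ times in total — each differentiation brings down another $(-u^2)$ — gives
$$\frac{d^{5}J}{da^{5}} = \int_{-\infty}^{\infty} 7 u^{10} e^{- a u^{2}} \, du = \frac{6615 \sqrt{\pi}}{32 a^{\frac{11}{2}}},$$
and the integrand here is $(-1)^{5}$ times the target integrand, so $I = (-1)^{5}\,\frac{d^{5}J}{da^{5}} = - \frac{6615 \sqrt{\pi}}{32 a^{\frac{11}{2}}}$.

Setting $a = \frac{5}{6}$:
$$I = - \frac{321489 \sqrt{30} \sqrt{\pi}}{3125}.$$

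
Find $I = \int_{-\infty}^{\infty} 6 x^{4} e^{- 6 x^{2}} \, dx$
$\frac{\sqrt{6} \sqrt{\pi}}{48}$

Begin with the known integral
$$J(a) = \int_{-\infty}^{\infty} 6 e^{- a x^{2}} \, dx = \frac{6 \sqrt{\pi}}{\sqrt{a}}.$$

Differentiating under the integral sign brings down a factor of $(-x^2)$:
$$\frac{dJ}{da} = \int_{-\infty}^{\infty} - 6 x^{2} e^{- a x^{2}} \, dx = - \frac{3 \sqrt{\pi}}{a^{\frac{3}{2}}}.$$

Repeating twice in total — each differentiation brings down another $(-x^2)$ — gives
$$\frac{d^{2}J}{da^{2}} = \int_{-\infty}^{\infty} 6 x^{4} e^{- a x^{2}} \, dx = \frac{9 \sqrt{\pi}}{2 a^{\frac{5}{2}}},$$
and the integrand here is exactly the target integrand, so $I = \frac{9 \sqrt{\pi}}{2 a^{\frac{5}{2}}}$.

Setting $a = 6$:
$$I = \frac{\sqrt{6} \sqrt{\pi}}{48}.$$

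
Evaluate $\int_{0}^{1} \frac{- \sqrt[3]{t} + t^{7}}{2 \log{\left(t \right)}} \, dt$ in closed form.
$\frac{\log{\left(6 \right)}}{2}$

Consider the one-parameter family: let $I(a) = \int_{0}^{1} \frac{t^{7} - t^{a}}{2 \log{\left(t \right)}} \, dt$.

Since $\dfrac{\partial}{\partial a}\,t^{a} = t^{a} \ln t$, the $\ln t$ in the denominator cancels and
$$\frac{dI}{da} = \int_{0}^{1} - \frac{1}{2} t^{a} \, dt = - \frac{1}{2} \left[\frac{t^{a+1}}{a+1}\right]_0^1 = - \frac{1}{2 a + 2}.$$

Integrating with respect to $a$ gives $I(a) = - \frac{\log{\left(a + 1 \right)}}{2} + \frac{3 \log{\left(2 \right)}}{2} + C$.

At $a = 7$ the integrand is identically $0$, so $I(7) = 0$. The closed form gives $0$, hence $C = 0$.

Setting $a = \frac{1}{3}$:
$$I = \frac{\log{\left(6 \right)}}{2}.$$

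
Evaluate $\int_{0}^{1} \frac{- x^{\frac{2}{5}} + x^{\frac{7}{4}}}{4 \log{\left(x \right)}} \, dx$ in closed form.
$\log{\left(\frac{\sqrt{2} \sqrt[4]{55} \cdot 7^{\frac{3}{4}}}{14} \right)}$

Consider the one-parameter family: let $I(a) = \int_{0}^{1} \frac{x^{\frac{7}{4}} - x^{a}}{4 \log{\left(x \right)}} \, dx$.

Since $\dfrac{\partial}{\partial a}\,x^{a} = x^{a} \ln x$, the $\ln x$ in the denominator cancels and
$$\frac{dI}{da} = \int_{0}^{1} - \frac{1}{4} x^{a} \, dx = - \frac{1}{4} \left[\frac{x^{a+1}}{a+1}\right]_0^1 = - \frac{1}{4 a + 4}.$$

Integrating with respect to $a$ gives $I(a) = - \frac{\log{\left(a + 1 \right)}}{4} - \frac{\log{\left(2 \right)}}{2} + \frac{\log{\left(11 \right)}}{4} + C$.

At $a = \frac{7}{4}$ the integrand is identically $0$, so $I(\frac{7}{4}) = 0$. The closed form gives $0$, hence $C = 0$.

Setting $a = \frac{2}{5}$:
$$I = \log{\left(\frac{\sqrt{2} \sqrt[4]{55} \cdot 7^{\frac{3}{4}}}{14} \right)}.$$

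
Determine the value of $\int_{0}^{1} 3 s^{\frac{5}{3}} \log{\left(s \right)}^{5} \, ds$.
$- \frac{32805}{32768}$

Consider the simpler parametrised integral
$$J(a) = \int_{0}^{1} 3 s^{a} \, ds = \frac{3}{a + 1}.$$

Differentiating under the integral sign brings down a factor of $\ln s$:
$$\frac{dJ}{da} = \int_{0}^{1} 3 s^{a} \log{\left(s \right)} \, ds = - \frac{3}{\left(a + 1\right)^{2}}.$$

Repeating $5$ times in total — each differentiation brings down another $\ln s$ — gives
$$\frac{d^{5}J}{da^{5}} = \int_{0}^{1} 3 s^{a} \log{\left(s \right)}^{5} \, ds = - \frac{360}{\left(a + 1\right)^{6}},$$
and the integrand here is exactly the target integrand, so $I = - \frac{360}{\left(a + 1\right)^{6}}$.

Setting $a = \frac{5}{3}$:
$$I = - \frac{32805}{32768}.$$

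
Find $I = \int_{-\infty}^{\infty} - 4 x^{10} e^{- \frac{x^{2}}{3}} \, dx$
$- \frac{229635 \sqrt{3} \sqrt{\pi}}{8}$

Consider the simpler parametrised integral
$$J(a) = \int_{-\infty}^{\infty} - 4 e^{- a x^{2}} \, dx = - \frac{4 \sqrt{\pi}}{\sqrt{a}}.$$

Differentiating under the integral sign brings down a factor of $(-x^2)$:
$$\frac{dJ}{da} = \int_{-\infty}^{\infty} 4 x^{2} e^{- a x^{2}} \, dx = \frac{2 \sqrt{\pi}}{a^{\frac{3}{2}}}.$$

Repeating $5$ times in total — each differentiation brings down another $(-x^2)$ — gives
$$\frac{d^{5}J}{da^{5}} = \int_{-\infty}^{\infty} 4 x^{10} e^{- a x^{2}} \, dx = \frac{945 \sqrt{\pi}}{8 a^{\frac{11}{2}}},$$
and the integrand here is $(-1)^{5}$ times the target integrand, so $I = (-1)^{5}\,\frac{d^{5}J}{da^{5}} = - \frac{945 \sqrt{\pi}}{8 a^{\frac{11}{2}}}$.

Setting $a = \frac{1}{3}$:
$$I = - \frac{229635 \sqrt{3} \sqrt{\pi}}{8}.$$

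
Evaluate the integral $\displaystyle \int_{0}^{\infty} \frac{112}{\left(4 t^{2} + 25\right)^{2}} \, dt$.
$\frac{14 \pi}{125}$

Start from the standard arctangent integral
$$J(a) = \int_{0}^{\infty} \frac{7}{a^{2} + t^{2}} \, dt = \frac{7 \pi}{2 a}.$$

Differentiating under the integral sign with respect to $a$,
$$\frac{dJ}{da} = \int_{0}^{\infty} - \frac{14 a}{\left(a^{2} + t^{2}\right)^{2}} \, dt = - \frac{7 \pi}{2 a^{2}},$$
so $\int_{0}^{\infty} \frac{7}{\left(a^{2} + t^{2}\right)^{2}} \, dt = \frac{7 \pi}{4 a^{3}}$.

Setting $a = \frac{5}{2}$:
$$I = \frac{14 \pi}{125}.$$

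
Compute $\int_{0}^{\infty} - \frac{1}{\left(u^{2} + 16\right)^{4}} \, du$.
$- \frac{5 \pi}{524288}$

Start from the standard arctangent integral
$$J(a) = \int_{0}^{\infty} - \frac{1}{a^{2} + u^{2}} \, du = - \frac{\pi}{2 a}.$$

Differentiating under the integral sign with respect to $a$,
$$\frac{dJ}{da} = \int_{0}^{\infty} \frac{2 a}{\left(a^{2} + u^{2}\right)^{2}} \, du = \frac{\pi}{2 a^{2}},$$
so $\int_{0}^{\infty} - \frac{1}{\left(a^{2} + u^{2}\right)^{2}} \, du = - \frac{\pi}{4 a^{3}}$.

Repeating — each differentiation of $1/(u^2+a^2)^j$ produces $-2ja/(u^2+a^2)^{j+1}$ — and dividing through by $-2ja$ at each step yields, after $3$ differentiations in total,
$$\int_{0}^{\infty} - \frac{1}{\left(a^{2} + u^{2}\right)^{4}} \, du = - \frac{5 \pi}{32 a^{7}}.$$

Setting $a = 4$:
$$I = - \frac{5 \pi}{524288}.$$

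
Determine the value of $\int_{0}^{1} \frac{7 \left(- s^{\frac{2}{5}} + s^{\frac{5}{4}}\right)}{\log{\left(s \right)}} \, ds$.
$\log{\left(\frac{373669453125}{13492928512} \right)}$

Consider the one-parameter family: let $I(a) = \int_{0}^{1} \frac{7 \left(- s^{\frac{2}{5}} + s^{a}\right)}{\log{\left(s \right)}} \, ds$.

Since $\dfrac{\partial}{\partial a}\,s^{a} = s^{a} \ln s$, the $\ln s$ in the denominator cancels and
$$\frac{dI}{da} = \int_{0}^{1} 7 s^{a} \, ds = 7 \left[\frac{s^{a+1}}{a+1}\right]_0^1 = \frac{7}{a + 1}.$$

Integrating with respect to $a$ gives $I(a) = \log{\left(\frac{78125 \left(a + 1\right)^{7}}{823543} \right)} + C$.

At $a = \frac{2}{5}$ the integrand is identically $0$, so $I(\frac{2}{5}) = 0$. The closed form gives $0$, hence $C = 0$.

Setting $a = \frac{5}{4}$:
$$I = \log{\left(\frac{373669453125}{13492928512} \right)}.$$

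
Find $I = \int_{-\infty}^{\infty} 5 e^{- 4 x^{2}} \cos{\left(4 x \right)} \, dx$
$\frac{5 \sqrt{\pi}}{2 e}$

Let $b$ denote the cosine frequency and define $I(b) = \int_{-\infty}^{\infty} 5 e^{- 4 x^{2}} \cos{\left(b x \right)} \, dx$.

Differentiating under the integral sign,
$$I'(b) = \int_{-\infty}^{\infty} - 5 x e^{- 4 x^{2}} \sin{\left(b x \right)} \, dx.$$

Integrate $\int_{-\infty}^{\infty} x \sin(b x)\, e^{- 4 x^{2}}\, dx$ by parts with $u = \sin(b x)$ and $dv = x\, e^{- 4 x^{2}}\, dx$, giving $v = - \frac{e^{- 4 x^{2}}}{8}$. The boundary term vanishes and
$$\int_{-\infty}^{\infty} x \sin(b x)\, e^{- 4 x^{2}}\, dx = \frac{b}{8} \int_{-\infty}^{\infty} \cos(b x)\, e^{- 4 x^{2}}\, dx,$$
so $I'(b) = - \frac{b}{8}\, I(b)$.

This is a separable first-order ODE; solving with the initial condition $I(0) = \int_{-\infty}^{\infty} 5 e^{- 4 x^{2}}\,dx = \frac{5 \sqrt{\pi}}{2}$ gives
$$I(b) = \frac{5 \sqrt{\pi} e^{- \frac{b^{2}}{16}}}{2}.$$

Setting $b = 4$:
$$I = \frac{5 \sqrt{\pi}}{2 e}.$$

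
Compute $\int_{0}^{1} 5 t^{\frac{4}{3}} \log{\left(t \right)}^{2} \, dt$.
$\frac{270}{343}$

Begin with the known integral
$$J(a) = \int_{0}^{1} 5 t^{a} \, dt = \frac{5}{a + 1}.$$

Differentiating under the integral sign brings down a factor of $\ln t$:
$$\frac{dJ}{da} = \int_{0}^{1} 5 t^{a} \log{\left(t \right)} \, dt = - \frac{5}{\left(a + 1\right)^{2}}.$$

Repeating twice in total — each differentiation brings down another $\ln t$ — gives
$$\frac{d^{2}J}{da^{2}} = \int_{0}^{1} 5 t^{a} \log{\left(t \right)}^{2} \, dt = \frac{10}{\left(a + 1\right)^{3}},$$
and the integrand here is exactly the target integrand, so $I = \frac{10}{\left(a + 1\right)^{3}}$.

Setting $a = \frac{4}{3}$:
$$I = \frac{270}{343}.$$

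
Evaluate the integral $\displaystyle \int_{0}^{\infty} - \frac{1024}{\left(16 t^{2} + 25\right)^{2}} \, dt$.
$- \frac{64 \pi}{125}$

Begin with the known result
$$J(a) = \int_{0}^{\infty} - \frac{4}{a^{2} + t^{2}} \, dt = - \frac{2 \pi}{a}.$$

Differentiating under the integral sign with respect to $a$,
$$\frac{dJ}{da} = \int_{0}^{\infty} \frac{8 a}{\left(a^{2} + t^{2}\right)^{2}} \, dt = \frac{2 \pi}{a^{2}},$$
so $\int_{0}^{\infty} - \frac{4}{\left(a^{2} + t^{2}\right)^{2}} \, dt = - \frac{\pi}{a^{3}}$.

Setting $a = \frac{5}{4}$:
$$I = - \frac{64 \pi}{125}.$$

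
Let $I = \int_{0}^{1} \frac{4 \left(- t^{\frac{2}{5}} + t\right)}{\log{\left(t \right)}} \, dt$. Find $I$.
$\log{\left(\frac{10000}{2401} \right)}$

Replace the exponent $1$ by a parameter $a$: let $I(a) = \int_{0}^{1} \frac{4 \left(- t^{\frac{2}{5}} + t^{a}\right)}{\log{\left(t \right)}} \, dt$.

Since $\dfrac{\partial}{\partial a}\,t^{a} = t^{a} \ln t$, the $\ln t$ in the denominator cancels and
$$\frac{dI}{da} = \int_{0}^{1} 4 t^{a} \, dt = 4 \left[\frac{t^{a+1}}{a+1}\right]_0^1 = \frac{4}{a + 1}.$$

Integrating with respect to $a$ gives $I(a) = \log{\left(\frac{625 \left(a + 1\right)^{4}}{2401} \right)} + C$.

At $a = \frac{2}{5}$ the integrand is identically $0$, so $I(\frac{2}{5}) = 0$. The closed form gives $0$, hence $C = 0$.

Setting $a = 1$:
$$I = \log{\left(\frac{10000}{2401} \right)}.$$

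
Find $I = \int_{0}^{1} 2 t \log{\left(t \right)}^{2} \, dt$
$\frac{1}{2}$

Consider the simpler parametrised integral
$$J(a) = \int_{0}^{1} 2 t^{a} \, dt = \frac{2}{a + 1}.$$

Differentiating under the integral sign brings down a factor of $\ln t$:
$$\frac{dJ}{da} = \int_{0}^{1} 2 t^{a} \log{\left(t \right)} \, dt = - \frac{2}{\left(a + 1\right)^{2}}.$$

Repeating twice in total — each differentiation brings down another $\ln t$ — gives
$$\frac{d^{2}J}{da^{2}} = \int_{0}^{1} 2 t^{a} \log{\left(t \right)}^{2} \, dt = \frac{4}{\left(a + 1\right)^{3}},$$
and the integrand here is exactly the target integrand, so $I = \frac{4}{\left(a + 1\right)^{3}}$.

Setting $a = 1$:
$$I = \frac{1}{2}.$$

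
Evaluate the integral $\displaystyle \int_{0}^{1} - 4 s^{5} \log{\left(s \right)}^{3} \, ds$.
$\frac{1}{54}$

Begin with the known integral
$$J(a) = \int_{0}^{1} - 4 s^{a} \, ds = - \frac{4}{a + 1}.$$

Differentiating under the integral sign brings down a factor of $\ln s$:
$$\frac{dJ}{da} = \int_{0}^{1} - 4 s^{a} \log{\left(s \right)} \, ds = \frac{4}{\left(a + 1\right)^{2}}.$$

Repeating $3$ times in total — each differentiation brings down another $\ln s$ — gives
$$\frac{d^{3}J}{da^{3}} = \int_{0}^{1} - 4 s^{a} \log{\left(s \right)}^{3} \, ds = \frac{24}{\left(a + 1\right)^{4}},$$
and the integrand here is exactly the target integrand, so $I = \frac{24}{\left(a + 1\right)^{4}}$.

Setting $a = 5$:
$$I = \frac{1}{54}.$$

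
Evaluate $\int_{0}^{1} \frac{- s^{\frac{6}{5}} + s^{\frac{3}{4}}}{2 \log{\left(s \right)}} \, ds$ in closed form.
$- \log{\left(22 \right)} + \frac{\log{\left(385 \right)}}{2}$

Introduce a parameter $a$ in the exponent: let $I(a) = \int_{0}^{1} \frac{- s^{\frac{6}{5}} + s^{a}}{2 \log{\left(s \right)}} \, ds$.

Since $\dfrac{\partial}{\partial a}\,s^{a} = s^{a} \ln s$, the $\ln s$ in the denominator cancels and
$$\frac{dI}{da} = \int_{0}^{1} \frac{1}{2} s^{a} \, ds = \frac{1}{2} \left[\frac{s^{a+1}}{a+1}\right]_0^1 = \frac{1}{2 \left(a + 1\right)}.$$

Integrating with respect to $a$ gives $I(a) = \log{\left(\frac{\sqrt{55} \sqrt{a + 1}}{11} \right)} + C$.

At $a = \frac{6}{5}$ the integrand is identically $0$, so $I(\frac{6}{5}) = 0$. The closed form gives $0$, hence $C = 0$.

Setting $a = \frac{3}{4}$:
$$I = - \log{\left(22 \right)} + \frac{\log{\left(385 \right)}}{2}.$$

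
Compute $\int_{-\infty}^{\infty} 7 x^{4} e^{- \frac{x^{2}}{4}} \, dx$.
$168 \sqrt{\pi}$

Begin with the known integral
$$J(a) = \int_{-\infty}^{\infty} 7 e^{- a x^{2}} \, dx = \frac{7 \sqrt{\pi}}{\sqrt{a}}.$$

Differentiating under the integral sign brings down a factor of $(-x^2)$:
$$\frac{dJ}{da} = \int_{-\infty}^{\infty} - 7 x^{2} e^{- a x^{2}} \, dx = - \frac{7 \sqrt{\pi}}{2 a^{\frac{3}{2}}}.$$

Repeating twice in total — each differentiation brings down another $(-x^2)$ — gives
$$\frac{d^{2}J}{da^{2}} = \int_{-\infty}^{\infty} 7 x^{4} e^{- a x^{2}} \, dx = \frac{21 \sqrt{\pi}}{4 a^{\frac{5}{2}}},$$
and the integrand here is exactly the target integrand, so $I = \frac{21 \sqrt{\pi}}{4 a^{\frac{5}{2}}}$.

Setting $a = \frac{1}{4}$:
$$I = 168 \sqrt{\pi}.$$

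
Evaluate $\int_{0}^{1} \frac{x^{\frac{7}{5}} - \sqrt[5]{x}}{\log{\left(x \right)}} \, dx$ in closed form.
$\log{\left(2 \right)}$

Introduce a parameter $a$ in the exponent: let $I(a) = \int_{0}^{1} \frac{x^{\frac{7}{5}} - x^{a}}{\log{\left(x \right)}} \, dx$.

Since $\dfrac{\partial}{\partial a}\,x^{a} = x^{a} \ln x$, the $\ln x$ in the denominator cancels and
$$\frac{dI}{da} = \int_{0}^{1} -1 x^{a} \, dx = -1 \left[\frac{x^{a+1}}{a+1}\right]_0^1 = - \frac{1}{a + 1}.$$

Integrating with respect to $a$ gives $I(a) = - \log{\left(\frac{5 a}{12} + \frac{5}{12} \right)} + C$.

At $a = \frac{7}{5}$ the integrand is identically $0$, so $I(\frac{7}{5}) = 0$. The closed form gives $0$, hence $C = 0$.

Setting $a = \frac{1}{5}$:
$$I = \log{\left(2 \right)}.$$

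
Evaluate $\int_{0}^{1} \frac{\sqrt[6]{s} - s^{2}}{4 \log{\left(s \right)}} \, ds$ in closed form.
$- \frac{\log{\left(6 \right)}}{4} - \frac{\log{\left(3 \right)}}{4} + \frac{\log{\left(7 \right)}}{4}$

Replace the exponent $\frac{1}{6}$ by a parameter $a$: let $I(a) = \int_{0}^{1} \frac{- s^{2} + s^{a}}{4 \log{\left(s \right)}} \, ds$.

Since $\dfrac{\partial}{\partial a}\,s^{a} = s^{a} \ln s$, the $\ln s$ in the denominator cancels and
$$\frac{dI}{da} = \int_{0}^{1} \frac{1}{4} s^{a} \, ds = \frac{1}{4} \left[\frac{s^{a+1}}{a+1}\right]_0^1 = \frac{1}{4 \left(a + 1\right)}.$$

Integrating with respect to $a$ gives $I(a) = \frac{\log{\left(a + 1 \right)}}{4} - \frac{\log{\left(3 \right)}}{4} + C$.

At $a = 2$ the integrand is identically $0$, so $I(2) = 0$. The closed form gives $0$, hence $C = 0$.

Setting $a = \frac{1}{6}$:
$$I = - \frac{\log{\left(6 \right)}}{4} - \frac{\log{\left(3 \right)}}{4} + \frac{\log{\left(7 \right)}}{4}.$$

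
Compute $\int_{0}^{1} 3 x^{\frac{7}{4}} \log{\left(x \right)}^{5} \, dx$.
$- \frac{1474560}{1771561}$

Consider the simpler parametrised integral
$$J(a) = \int_{0}^{1} 3 x^{a} \, dx = \frac{3}{a + 1}.$$

Differentiating under the integral sign brings down a factor of $\ln x$:
$$\frac{dJ}{da} = \int_{0}^{1} 3 x^{a} \log{\left(x \right)} \, dx = - \frac{3}{\left(a + 1\right)^{2}}.$$

Repeating $5$ times in total — each differentiation brings down another $\ln x$ — gives
$$\frac{d^{5}J}{da^{5}} = \int_{0}^{1} 3 x^{a} \log{\left(x \right)}^{5} \, dx = - \frac{360}{\left(a + 1\right)^{6}},$$
and the integrand here is exactly the target integrand, so $I = - \frac{360}{\left(a + 1\right)^{6}}$.

Setting $a = \frac{7}{4}$:
$$I = - \frac{1474560}{1771561}.$$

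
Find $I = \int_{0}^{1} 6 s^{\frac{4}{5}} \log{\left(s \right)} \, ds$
$- \frac{50}{27}$

Begin with the known integral
$$J(a) = \int_{0}^{1} 6 s^{a} \, ds = \frac{6}{a + 1}.$$

Differentiating under the integral sign brings down a factor of $\ln s$:
$$\frac{dJ}{da} = \int_{0}^{1} 6 s^{a} \log{\left(s \right)} \, ds = - \frac{6}{\left(a + 1\right)^{2}}.$$

The integral on the left is $I$, so $I = - \frac{6}{\left(a + 1\right)^{2}}$.

Setting $a = \frac{4}{5}$:
$$I = - \frac{50}{27}.$$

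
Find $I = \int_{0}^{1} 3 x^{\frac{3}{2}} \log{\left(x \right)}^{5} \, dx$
$- \frac{4608}{3125}$

Begin with the known integral
$$J(a) = \int_{0}^{1} 3 x^{a} \, dx = \frac{3}{a + 1}.$$

Differentiating under the integral sign brings down a factor of $\ln x$:
$$\frac{dJ}{da} = \int_{0}^{1} 3 x^{a} \log{\left(x \right)} \, dx = - \frac{3}{\left(a + 1\right)^{2}}.$$

Repeating $5$ times in total — each differentiation brings down another $\ln x$ — gives
$$\frac{d^{5}J}{da^{5}} = \int_{0}^{1} 3 x^{a} \log{\left(x \right)}^{5} \, dx = - \frac{360}{\left(a + 1\right)^{6}},$$
and the integrand here is exactly the target integrand, so $I = - \frac{360}{\left(a + 1\right)^{6}}$.

Setting $a = \frac{3}{2}$:
$$I = - \frac{4608}{3125}.$$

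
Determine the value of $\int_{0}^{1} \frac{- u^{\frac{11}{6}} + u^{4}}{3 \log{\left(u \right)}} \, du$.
$- \frac{\log{\left(17 \right)}}{3} + \frac{\log{\left(5 \right)}}{3} + \frac{\log{\left(6 \right)}}{3}$

Replace the exponent $4$ by a parameter $a$: let $I(a) = \int_{0}^{1} \frac{- u^{\frac{11}{6}} + u^{a}}{3 \log{\left(u \right)}} \, du$.

Since $\dfrac{\partial}{\partial a}\,u^{a} = u^{a} \ln u$, the $\ln u$ in the denominator cancels and
$$\frac{dI}{da} = \int_{0}^{1} \frac{1}{3} u^{a} \, du = \frac{1}{3} \left[\frac{u^{a+1}}{a+1}\right]_0^1 = \frac{1}{3 \left(a + 1\right)}.$$

Integrating with respect to $a$ gives $I(a) = \frac{\log{\left(a + 1 \right)}}{3} - \frac{\log{\left(17 \right)}}{3} + \frac{\log{\left(6 \right)}}{3} + C$.

At $a = \frac{11}{6}$ the integrand is identically $0$, so $I(\frac{11}{6}) = 0$. The closed form gives $0$, hence $C = 0$.

Setting $a = 4$:
$$I = - \frac{\log{\left(17 \right)}}{3} + \frac{\log{\left(5 \right)}}{3} + \frac{\log{\left(6 \right)}}{3}.$$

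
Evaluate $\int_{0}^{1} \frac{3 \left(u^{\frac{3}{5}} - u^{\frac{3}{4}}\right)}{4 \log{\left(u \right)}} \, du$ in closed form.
$\frac{3 \log{\left(\frac{32}{35} \right)}}{4}$

Replace the exponent $\frac{3}{5}$ by a parameter $a$: let $I(a) = \int_{0}^{1} \frac{3 \left(- u^{\frac{3}{4}} + u^{a}\right)}{4 \log{\left(u \right)}} \, du$.

Since $\dfrac{\partial}{\partial a}\,u^{a} = u^{a} \ln u$, the $\ln u$ in the denominator cancels and
$$\frac{dI}{da} = \int_{0}^{1} \frac{3}{4} u^{a} \, du = \frac{3}{4} \left[\frac{u^{a+1}}{a+1}\right]_0^1 = \frac{3}{4 \left(a + 1\right)}.$$

Integrating with respect to $a$ gives $I(a) = \frac{3 \log{\left(\frac{4 a}{7} + \frac{4}{7} \right)}}{4} + C$.

At $a = \frac{3}{4}$ the integrand is identically $0$, so $I(\frac{3}{4}) = 0$. The closed form gives $0$, hence $C = 0$.

Setting $a = \frac{3}{5}$:
$$I = \frac{3 \log{\left(\frac{32}{35} \right)}}{4}.$$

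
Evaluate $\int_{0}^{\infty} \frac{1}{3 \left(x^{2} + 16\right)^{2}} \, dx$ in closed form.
$\frac{\pi}{768}$

Start from the standard arctangent integral
$$J(a) = \int_{0}^{\infty} \frac{1}{3 \left(a^{2} + x^{2}\right)} \, dx = \frac{\pi}{6 a}.$$

Differentiating under the integral sign with respect to $a$,
$$\frac{dJ}{da} = \int_{0}^{\infty} - \frac{2 a}{3 \left(a^{2} + x^{2}\right)^{2}} \, dx = - \frac{\pi}{6 a^{2}},$$
so $\int_{0}^{\infty} \frac{1}{3 \left(a^{2} + x^{2}\right)^{2}} \, dx = \frac{\pi}{12 a^{3}}$.

Setting $a = 4$:
$$I = \frac{\pi}{768}.$$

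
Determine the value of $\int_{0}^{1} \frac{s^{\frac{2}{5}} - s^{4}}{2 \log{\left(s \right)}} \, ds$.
$- \log{\left(5 \right)} + \frac{\log{\left(7 \right)}}{2}$

Introduce a parameter $a$ in the exponent: let $I(a) = \int_{0}^{1} \frac{- s^{4} + s^{a}}{2 \log{\left(s \right)}} \, ds$.

Since $\dfrac{\partial}{\partial a}\,s^{a} = s^{a} \ln s$, the $\ln s$ in the denominator cancels and
$$\frac{dI}{da} = \int_{0}^{1} \frac{1}{2} s^{a} \, ds = \frac{1}{2} \left[\frac{s^{a+1}}{a+1}\right]_0^1 = \frac{1}{2 \left(a + 1\right)}.$$

Integrating with respect to $a$ gives $I(a) = \frac{\log{\left(a + 1 \right)}}{2} - \frac{\log{\left(5 \right)}}{2} + C$.

At $a = 4$ the integrand is identically $0$, so $I(4) = 0$. The closed form gives $0$, hence $C = 0$.

Setting $a = \frac{2}{5}$:
$$I = - \log{\left(5 \right)} + \frac{\log{\left(7 \right)}}{2}.$$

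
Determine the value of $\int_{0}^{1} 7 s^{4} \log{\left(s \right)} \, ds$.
$- \frac{7}{25}$

Start from the elementary integral
$$J(a) = \int_{0}^{1} 7 s^{a} \, ds = \frac{7}{a + 1}.$$

Differentiating under the integral sign brings down a factor of $\ln s$:
$$\frac{dJ}{da} = \int_{0}^{1} 7 s^{a} \log{\left(s \right)} \, ds = - \frac{7}{\left(a + 1\right)^{2}}.$$

The integral on the left is $I$, so $I = - \frac{7}{\left(a + 1\right)^{2}}$.

Setting $a = 4$:
$$I = - \frac{7}{25}.$$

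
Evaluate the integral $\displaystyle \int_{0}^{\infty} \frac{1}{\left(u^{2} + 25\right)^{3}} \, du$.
$\frac{3 \pi}{50000}$

Recall the elementary integral
$$J(a) = \int_{0}^{\infty} \frac{1}{a^{2} + u^{2}} \, du = \frac{\pi}{2 a}.$$

Differentiating under the integral sign with respect to $a$,
$$\frac{dJ}{da} = \int_{0}^{\infty} - \frac{2 a}{\left(a^{2} + u^{2}\right)^{2}} \, du = - \frac{\pi}{2 a^{2}},$$
so $\int_{0}^{\infty} \frac{1}{\left(a^{2} + u^{2}\right)^{2}} \, du = \frac{\pi}{4 a^{3}}$.

Repeating — each differentiation of $1/(u^2+a^2)^j$ produces $-2ja/(u^2+a^2)^{j+1}$ — and dividing through by $-2ja$ at each step yields, after $2$ differentiations in total,
$$\int_{0}^{\infty} \frac{1}{\left(a^{2} + u^{2}\right)^{3}} \, du = \frac{3 \pi}{16 a^{5}}.$$

Setting $a = 5$:
$$I = \frac{3 \pi}{50000}.$$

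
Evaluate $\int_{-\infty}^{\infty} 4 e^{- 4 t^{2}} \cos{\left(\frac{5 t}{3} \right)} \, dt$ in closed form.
$\frac{2 \sqrt{\pi}}{e^{\frac{25}{144}}}$

Treat the cosine frequency as a parameter and define $I(b) = \int_{-\infty}^{\infty} 4 e^{- 4 t^{2}} \cos{\left(b t \right)} \, dt$.

Differentiating under the integral sign,
$$I'(b) = \int_{-\infty}^{\infty} - 4 t e^{- 4 t^{2}} \sin{\left(b t \right)} \, dt.$$

Integrate $\int_{-\infty}^{\infty} t \sin(b t)\, e^{- 4 t^{2}}\, dt$ by parts with $u = \sin(b t)$ and $dv = t\, e^{- 4 t^{2}}\, dt$, giving $v = - \frac{e^{- 4 t^{2}}}{8}$. The boundary term vanishes and
$$\int_{-\infty}^{\infty} t \sin(b t)\, e^{- 4 t^{2}}\, dt = \frac{b}{8} \int_{-\infty}^{\infty} \cos(b t)\, e^{- 4 t^{2}}\, dt,$$
so $I'(b) = - \frac{b}{8}\, I(b)$.

This is a separable first-order ODE; solving with the initial condition $I(0) = \int_{-\infty}^{\infty} 4 e^{- 4 t^{2}}\,dt = 2 \sqrt{\pi}$ gives
$$I(b) = 2 \sqrt{\pi} e^{- \frac{b^{2}}{16}}.$$

Setting $b = \frac{5}{3}$:
$$I = \frac{2 \sqrt{\pi}}{e^{\frac{25}{144}}}.$$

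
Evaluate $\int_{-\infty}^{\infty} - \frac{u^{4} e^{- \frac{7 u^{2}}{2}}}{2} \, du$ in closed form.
$- \frac{3 \sqrt{14} \sqrt{\pi}}{686}$

Begin with the known integral
$$J(a) = \int_{-\infty}^{\infty} - \frac{e^{- a u^{2}}}{2} \, du = - \frac{\sqrt{\pi}}{2 \sqrt{a}}.$$

Differentiating under the integral sign brings down a factor of $(-u^2)$:
$$\frac{dJ}{da} = \int_{-\infty}^{\infty} \frac{u^{2} e^{- a u^{2}}}{2} \, du = \frac{\sqrt{\pi}}{4 a^{\frac{3}{2}}}.$$

Repeating twice in total — each differentiation brings down another $(-u^2)$ — gives
$$\frac{d^{2}J}{da^{2}} = \int_{-\infty}^{\infty} - \frac{u^{4} e^{- a u^{2}}}{2} \, du = - \frac{3 \sqrt{\pi}}{8 a^{\frac{5}{2}}},$$
and the integrand here is exactly the target integrand, so $I = - \frac{3 \sqrt{\pi}}{8 a^{\frac{5}{2}}}$.

Setting $a = \frac{7}{2}$:
$$I = - \frac{3 \sqrt{14} \sqrt{\pi}}{686}.$$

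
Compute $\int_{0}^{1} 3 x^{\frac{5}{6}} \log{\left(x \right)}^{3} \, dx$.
$- \frac{23328}{14641}$

Begin with the known integral
$$J(a) = \int_{0}^{1} 3 x^{a} \, dx = \frac{3}{a + 1}.$$

Differentiating under the integral sign brings down a factor of $\ln x$:
$$\frac{dJ}{da} = \int_{0}^{1} 3 x^{a} \log{\left(x \right)} \, dx = - \frac{3}{\left(a + 1\right)^{2}}.$$

Repeating $3$ times in total — each differentiation brings down another $\ln x$ — gives
$$\frac{d^{3}J}{da^{3}} = \int_{0}^{1} 3 x^{a} \log{\left(x \right)}^{3} \, dx = - \frac{18}{\left(a + 1\right)^{4}},$$
and the integrand here is exactly the target integrand, so $I = - \frac{18}{\left(a + 1\right)^{4}}$.

Setting $a = \frac{5}{6}$:
$$I = - \frac{23328}{14641}.$$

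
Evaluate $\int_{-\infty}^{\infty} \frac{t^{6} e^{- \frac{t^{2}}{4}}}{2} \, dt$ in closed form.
$120 \sqrt{\pi}$

Begin with the known integral
$$J(a) = \int_{-\infty}^{\infty} \frac{e^{- a t^{2}}}{2} \, dt = \frac{\sqrt{\pi}}{2 \sqrt{a}}.$$

Differentiating under the integral sign brings down a factor of $(-t^2)$:
$$\frac{dJ}{da} = \int_{-\infty}^{\infty} - \frac{t^{2} e^{- a t^{2}}}{2} \, dt = - \frac{\sqrt{\pi}}{4 a^{\frac{3}{2}}}.$$

Repeating $3$ times in total — each differentiation brings down another $(-t^2)$ — gives
$$\frac{d^{3}J}{da^{3}} = \int_{-\infty}^{\infty} - \frac{t^{6} e^{- a t^{2}}}{2} \, dt = - \frac{15 \sqrt{\pi}}{16 a^{\frac{7}{2}}},$$
and the integrand here is $(-1)^{3}$ times the target integrand, so $I = (-1)^{3}\,\frac{d^{3}J}{da^{3}} = \frac{15 \sqrt{\pi}}{16 a^{\frac{7}{2}}}$.

Setting $a = \frac{1}{4}$:
$$I = 120 \sqrt{\pi}.$$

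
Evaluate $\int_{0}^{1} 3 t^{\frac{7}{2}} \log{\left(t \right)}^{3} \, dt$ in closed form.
$- \frac{32}{729}$

Consider the simpler parametrised integral
$$J(a) = \int_{0}^{1} 3 t^{a} \, dt = \frac{3}{a + 1}.$$

Differentiating under the integral sign brings down a factor of $\ln t$:
$$\frac{dJ}{da} = \int_{0}^{1} 3 t^{a} \log{\left(t \right)} \, dt = - \frac{3}{\left(a + 1\right)^{2}}.$$

Repeating $3$ times in total — each differentiation brings down another $\ln t$ — gives
$$\frac{d^{3}J}{da^{3}} = \int_{0}^{1} 3 t^{a} \log{\left(t \right)}^{3} \, dt = - \frac{18}{\left(a + 1\right)^{4}},$$
and the integrand here is exactly the target integrand, so $I = - \frac{18}{\left(a + 1\right)^{4}}$.

Setting $a = \frac{7}{2}$:
$$I = - \frac{32}{729}.$$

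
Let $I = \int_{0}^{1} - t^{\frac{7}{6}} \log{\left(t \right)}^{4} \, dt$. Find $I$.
$- \frac{186624}{371293}$

Consider the simpler parametrised integral
$$J(a) = \int_{0}^{1} - t^{a} \, dt = - \frac{1}{a + 1}.$$

Differentiating under the integral sign brings down a factor of $\ln t$:
$$\frac{dJ}{da} = \int_{0}^{1} - t^{a} \log{\left(t \right)} \, dt = \frac{1}{\left(a + 1\right)^{2}}.$$

Repeating $4$ times in total — each differentiation brings down another $\ln t$ — gives
$$\frac{d^{4}J}{da^{4}} = \int_{0}^{1} - t^{a} \log{\left(t \right)}^{4} \, dt = - \frac{24}{\left(a + 1\right)^{5}},$$
and the integrand here is exactly the target integrand, so $I = - \frac{24}{\left(a + 1\right)^{5}}$.

Setting $a = \frac{7}{6}$:
$$I = - \frac{186624}{371293}.$$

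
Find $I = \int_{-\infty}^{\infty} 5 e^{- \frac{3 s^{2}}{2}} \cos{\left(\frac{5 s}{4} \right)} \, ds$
$\frac{5 \sqrt{6} \sqrt{\pi}}{3 e^{\frac{25}{96}}}$

Let $b$ denote the cosine frequency and define $I(b) = \int_{-\infty}^{\infty} 5 e^{- \frac{3 s^{2}}{2}} \cos{\left(b s \right)} \, ds$.

Differentiating under the integral sign,
$$I'(b) = \int_{-\infty}^{\infty} - 5 s e^{- \frac{3 s^{2}}{2}} \sin{\left(b s \right)} \, ds.$$

Integrate $\int_{-\infty}^{\infty} s \sin(b s)\, e^{- \frac{3 s^{2}}{2}}\, ds$ by parts with $u = \sin(b s)$ and $dv = s\, e^{- \frac{3 s^{2}}{2}}\, ds$, giving $v = - \frac{e^{- \frac{3 s^{2}}{2}}}{3}$. The boundary term vanishes and
$$\int_{-\infty}^{\infty} s \sin(b s)\, e^{- \frac{3 s^{2}}{2}}\, ds = \frac{b}{3} \int_{-\infty}^{\infty} \cos(b s)\, e^{- \frac{3 s^{2}}{2}}\, ds,$$
so $I'(b) = - \frac{b}{3}\, I(b)$.

This is a separable first-order ODE; solving with the initial condition $I(0) = \int_{-\infty}^{\infty} 5 e^{- \frac{3 s^{2}}{2}}\,ds = \frac{5 \sqrt{6} \sqrt{\pi}}{3}$ gives
$$I(b) = \frac{5 \sqrt{6} \sqrt{\pi} e^{- \frac{b^{2}}{6}}}{3}.$$

Setting $b = \frac{5}{4}$:
$$I = \frac{5 \sqrt{6} \sqrt{\pi}}{3 e^{\frac{25}{96}}}.$$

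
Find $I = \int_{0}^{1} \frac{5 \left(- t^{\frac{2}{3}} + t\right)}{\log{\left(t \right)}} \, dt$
$\log{\left(\frac{7776}{3125} \right)}$

Consider the one-parameter family: let $I(a) = \int_{0}^{1} \frac{5 \left(- t^{\frac{2}{3}} + t^{a}\right)}{\log{\left(t \right)}} \, dt$.

Since $\dfrac{\partial}{\partial a}\,t^{a} = t^{a} \ln t$, the $\ln t$ in the denominator cancels and
$$\frac{dI}{da} = \int_{0}^{1} 5 t^{a} \, dt = 5 \left[\frac{t^{a+1}}{a+1}\right]_0^1 = \frac{5}{a + 1}.$$

Integrating with respect to $a$ gives $I(a) = \log{\left(\frac{243 \left(a + 1\right)^{5}}{3125} \right)} + C$.

At $a = \frac{2}{3}$ the integrand is identically $0$, so $I(\frac{2}{3}) = 0$. The closed form gives $0$, hence $C = 0$.

Setting $a = 1$:
$$I = \log{\left(\frac{7776}{3125} \right)}.$$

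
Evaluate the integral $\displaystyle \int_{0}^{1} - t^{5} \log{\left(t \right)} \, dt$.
$\frac{1}{36}$

Begin with the known integral
$$J(a) = \int_{0}^{1} - t^{a} \, dt = - \frac{1}{a + 1}.$$

Differentiating under the integral sign brings down a factor of $\ln t$:
$$\frac{dJ}{da} = \int_{0}^{1} - t^{a} \log{\left(t \right)} \, dt = \frac{1}{\left(a + 1\right)^{2}}.$$

The integral on the left is $I$, so $I = \frac{1}{\left(a + 1\right)^{2}}$.

Setting $a = 5$:
$$I = \frac{1}{36}.$$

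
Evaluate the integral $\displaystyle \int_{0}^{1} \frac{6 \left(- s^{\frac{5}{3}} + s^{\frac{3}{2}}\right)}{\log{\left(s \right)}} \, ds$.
$\log{\left(\frac{11390625}{16777216} \right)}$

Consider the one-parameter family: let $I(a) = \int_{0}^{1} \frac{6 \left(- s^{\frac{5}{3}} + s^{a}\right)}{\log{\left(s \right)}} \, ds$.

Since $\dfrac{\partial}{\partial a}\,s^{a} = s^{a} \ln s$, the $\ln s$ in the denominator cancels and
$$\frac{dI}{da} = \int_{0}^{1} 6 s^{a} \, ds = 6 \left[\frac{s^{a+1}}{a+1}\right]_0^1 = \frac{6}{a + 1}.$$

Integrating with respect to $a$ gives $I(a) = \log{\left(\frac{729 \left(a + 1\right)^{6}}{262144} \right)} + C$.

At $a = \frac{5}{3}$ the integrand is identically $0$, so $I(\frac{5}{3}) = 0$. The closed form gives $0$, hence $C = 0$.

Setting $a = \frac{3}{2}$:
$$I = \log{\left(\frac{11390625}{16777216} \right)}.$$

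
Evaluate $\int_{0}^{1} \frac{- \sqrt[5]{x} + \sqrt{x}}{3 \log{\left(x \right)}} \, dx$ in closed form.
$\log{\left(\frac{\sqrt[3]{10}}{2} \right)}$

Replace the exponent $\frac{1}{5}$ by a parameter $a$: let $I(a) = \int_{0}^{1} \frac{\sqrt{x} - x^{a}}{3 \log{\left(x \right)}} \, dx$.

Since $\dfrac{\partial}{\partial a}\,x^{a} = x^{a} \ln x$, the $\ln x$ in the denominator cancels and
$$\frac{dI}{da} = \int_{0}^{1} - \frac{1}{3} x^{a} \, dx = - \frac{1}{3} \left[\frac{x^{a+1}}{a+1}\right]_0^1 = - \frac{1}{3 a + 3}.$$

Integrating with respect to $a$ gives $I(a) = - \frac{\log{\left(a + 1 \right)}}{3} - \frac{\log{\left(2 \right)}}{3} + \frac{\log{\left(3 \right)}}{3} + C$.

At $a = \frac{1}{2}$ the integrand is identically $0$, so $I(\frac{1}{2}) = 0$. The closed form gives $0$, hence $C = 0$.

Setting $a = \frac{1}{5}$:
$$I = \log{\left(\frac{\sqrt[3]{10}}{2} \right)}.$$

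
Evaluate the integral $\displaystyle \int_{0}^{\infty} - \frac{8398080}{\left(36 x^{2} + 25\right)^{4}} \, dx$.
$- \frac{8748 \pi}{3125}$

Recall the elementary integral
$$J(a) = \int_{0}^{\infty} - \frac{5}{a^{2} + x^{2}} \, dx = - \frac{5 \pi}{2 a}.$$

Differentiating under the integral sign with respect to $a$,
$$\frac{dJ}{da} = \int_{0}^{\infty} \frac{10 a}{\left(a^{2} + x^{2}\right)^{2}} \, dx = \frac{5 \pi}{2 a^{2}},$$
so $\int_{0}^{\infty} - \frac{5}{\left(a^{2} + x^{2}\right)^{2}} \, dx = - \frac{5 \pi}{4 a^{3}}$.

Repeating — each differentiation of $1/(x^2+a^2)^j$ produces $-2ja/(x^2+a^2)^{j+1}$ — and dividing through by $-2ja$ at each step yields, after $3$ differentiations in total,
$$\int_{0}^{\infty} - \frac{5}{\left(a^{2} + x^{2}\right)^{4}} \, dx = - \frac{25 \pi}{32 a^{7}}.$$

Setting $a = \frac{5}{6}$:
$$I = - \frac{8748 \pi}{3125}.$$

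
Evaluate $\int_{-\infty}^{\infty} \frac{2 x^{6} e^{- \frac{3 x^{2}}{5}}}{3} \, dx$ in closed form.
$\frac{625 \sqrt{15} \sqrt{\pi}}{324}$

Consider the simpler parametrised integral
$$J(a) = \int_{-\infty}^{\infty} \frac{2 e^{- a x^{2}}}{3} \, dx = \frac{2 \sqrt{\pi}}{3 \sqrt{a}}.$$

Differentiating under the integral sign brings down a factor of $(-x^2)$:
$$\frac{dJ}{da} = \int_{-\infty}^{\infty} - \frac{2 x^{2} e^{- a x^{2}}}{3} \, dx = - \frac{\sqrt{\pi}}{3 a^{\frac{3}{2}}}.$$

Repeating $3$ times in total — each differentiation brings down another $(-x^2)$ — gives
$$\frac{d^{3}J}{da^{3}} = \int_{-\infty}^{\infty} - \frac{2 x^{6} e^{- a x^{2}}}{3} \, dx = - \frac{5 \sqrt{\pi}}{4 a^{\frac{7}{2}}},$$
and the integrand here is $(-1)^{3}$ times the target integrand, so $I = (-1)^{3}\,\frac{d^{3}J}{da^{3}} = \frac{5 \sqrt{\pi}}{4 a^{\frac{7}{2}}}$.

Setting $a = \frac{3}{5}$:
$$I = \frac{625 \sqrt{15} \sqrt{\pi}}{324}.$$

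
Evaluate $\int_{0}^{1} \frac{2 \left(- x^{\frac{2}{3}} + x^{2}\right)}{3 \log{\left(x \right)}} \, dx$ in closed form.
$\log{\left(\frac{3 \sqrt[3]{15}}{5} \right)}$

Replace the exponent $2$ by a parameter $a$: let $I(a) = \int_{0}^{1} \frac{2 \left(- x^{\frac{2}{3}} + x^{a}\right)}{3 \log{\left(x \right)}} \, dx$.

Since $\dfrac{\partial}{\partial a}\,x^{a} = x^{a} \ln x$, the $\ln x$ in the denominator cancels and
$$\frac{dI}{da} = \int_{0}^{1} \frac{2}{3} x^{a} \, dx = \frac{2}{3} \left[\frac{x^{a+1}}{a+1}\right]_0^1 = \frac{2}{3 \left(a + 1\right)}.$$

Integrating with respect to $a$ gives $I(a) = \log{\left(\frac{3^{\frac{2}{3}} \sqrt[3]{5} \left(a + 1\right)^{\frac{2}{3}}}{5} \right)} + C$.

At $a = \frac{2}{3}$ the integrand is identically $0$, so $I(\frac{2}{3}) = 0$. The closed form gives $0$, hence $C = 0$.

Setting $a = 2$:
$$I = \log{\left(\frac{3 \sqrt[3]{15}}{5} \right)}.$$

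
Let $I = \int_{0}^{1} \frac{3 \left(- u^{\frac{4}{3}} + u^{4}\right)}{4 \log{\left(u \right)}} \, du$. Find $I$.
$- \frac{3 \log{\left(7 \right)}}{4} + \frac{3 \log{\left(15 \right)}}{4}$

Consider the one-parameter family: let $I(a) = \int_{0}^{1} \frac{3 \left(- u^{\frac{4}{3}} + u^{a}\right)}{4 \log{\left(u \right)}} \, du$.

Since $\dfrac{\partial}{\partial a}\,u^{a} = u^{a} \ln u$, the $\ln u$ in the denominator cancels and
$$\frac{dI}{da} = \int_{0}^{1} \frac{3}{4} u^{a} \, du = \frac{3}{4} \left[\frac{u^{a+1}}{a+1}\right]_0^1 = \frac{3}{4 \left(a + 1\right)}.$$

Integrating with respect to $a$ gives $I(a) = \log{\left(\frac{3^{\frac{3}{4}} \sqrt[4]{7} \left(a + 1\right)^{\frac{3}{4}}}{7} \right)} + C$.

At $a = \frac{4}{3}$ the integrand is identically $0$, so $I(\frac{4}{3}) = 0$. The closed form gives $0$, hence $C = 0$.

Setting $a = 4$:
$$I = - \frac{3 \log{\left(7 \right)}}{4} + \frac{3 \log{\left(15 \right)}}{4}.$$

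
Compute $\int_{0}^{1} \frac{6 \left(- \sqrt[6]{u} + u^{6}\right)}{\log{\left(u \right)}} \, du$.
$\log{\left(46656 \right)}$

Introduce a parameter $a$ in the exponent: let $I(a) = \int_{0}^{1} \frac{6 \left(u^{6} - u^{a}\right)}{\log{\left(u \right)}} \, du$.

Since $\dfrac{\partial}{\partial a}\,u^{a} = u^{a} \ln u$, the $\ln u$ in the denominator cancels and
$$\frac{dI}{da} = \int_{0}^{1} -6 u^{a} \, du = -6 \left[\frac{u^{a+1}}{a+1}\right]_0^1 = - \frac{6}{a + 1}.$$

Integrating with respect to $a$ gives $I(a) = \log{\left(\frac{117649}{\left(a + 1\right)^{6}} \right)} + C$.

At $a = 6$ the integrand is identically $0$, so $I(6) = 0$. The closed form gives $0$, hence $C = 0$.

Setting $a = \frac{1}{6}$:
$$I = \log{\left(46656 \right)}.$$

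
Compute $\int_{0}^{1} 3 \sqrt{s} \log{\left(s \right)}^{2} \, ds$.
$\frac{16}{9}$

Begin with the known integral
$$J(a) = \int_{0}^{1} 3 s^{a} \, ds = \frac{3}{a + 1}.$$

Differentiating under the integral sign brings down a factor of $\ln s$:
$$\frac{dJ}{da} = \int_{0}^{1} 3 s^{a} \log{\left(s \right)} \, ds = - \frac{3}{\left(a + 1\right)^{2}}.$$

Repeating twice in total — each differentiation brings down another $\ln s$ — gives
$$\frac{d^{2}J}{da^{2}} = \int_{0}^{1} 3 s^{a} \log{\left(s \right)}^{2} \, ds = \frac{6}{\left(a + 1\right)^{3}},$$
and the integrand here is exactly the target integrand, so $I = \frac{6}{\left(a + 1\right)^{3}}$.

Setting $a = \frac{1}{2}$:
$$I = \frac{16}{9}.$$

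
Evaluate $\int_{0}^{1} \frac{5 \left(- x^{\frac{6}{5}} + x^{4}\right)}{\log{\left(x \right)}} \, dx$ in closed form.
$\log{\left(\frac{9765625}{161051} \right)}$

Consider the one-parameter family: let $I(a) = \int_{0}^{1} \frac{5 \left(- x^{\frac{6}{5}} + x^{a}\right)}{\log{\left(x \right)}} \, dx$.

Since $\dfrac{\partial}{\partial a}\,x^{a} = x^{a} \ln x$, the $\ln x$ in the denominator cancels and
$$\frac{dI}{da} = \int_{0}^{1} 5 x^{a} \, dx = 5 \left[\frac{x^{a+1}}{a+1}\right]_0^1 = \frac{5}{a + 1}.$$

Integrating with respect to $a$ gives $I(a) = \log{\left(\frac{3125 \left(a + 1\right)^{5}}{161051} \right)} + C$.

At $a = \frac{6}{5}$ the integrand is identically $0$, so $I(\frac{6}{5}) = 0$. The closed form gives $0$, hence $C = 0$.

Setting $a = 4$:
$$I = \log{\left(\frac{9765625}{161051} \right)}.$$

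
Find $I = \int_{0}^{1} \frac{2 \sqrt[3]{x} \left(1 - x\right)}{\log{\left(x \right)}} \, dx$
$\log{\left(\frac{16}{49} \right)}$

Introduce a parameter $a$ in the exponent: let $I(a) = \int_{0}^{1} \frac{2 \left(- x^{\frac{4}{3}} + x^{a}\right)}{\log{\left(x \right)}} \, dx$.

Since $\dfrac{\partial}{\partial a}\,x^{a} = x^{a} \ln x$, the $\ln x$ in the denominator cancels and
$$\frac{dI}{da} = \int_{0}^{1} 2 x^{a} \, dx = 2 \left[\frac{x^{a+1}}{a+1}\right]_0^1 = \frac{2}{a + 1}.$$

Integrating with respect to $a$ gives $I(a) = \log{\left(\frac{9 \left(a + 1\right)^{2}}{49} \right)} + C$.

At $a = \frac{4}{3}$ the integrand is identically $0$, so $I(\frac{4}{3}) = 0$. The closed form gives $0$, hence $C = 0$.

Setting $a = \frac{1}{3}$:
$$I = \log{\left(\frac{16}{49} \right)}.$$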